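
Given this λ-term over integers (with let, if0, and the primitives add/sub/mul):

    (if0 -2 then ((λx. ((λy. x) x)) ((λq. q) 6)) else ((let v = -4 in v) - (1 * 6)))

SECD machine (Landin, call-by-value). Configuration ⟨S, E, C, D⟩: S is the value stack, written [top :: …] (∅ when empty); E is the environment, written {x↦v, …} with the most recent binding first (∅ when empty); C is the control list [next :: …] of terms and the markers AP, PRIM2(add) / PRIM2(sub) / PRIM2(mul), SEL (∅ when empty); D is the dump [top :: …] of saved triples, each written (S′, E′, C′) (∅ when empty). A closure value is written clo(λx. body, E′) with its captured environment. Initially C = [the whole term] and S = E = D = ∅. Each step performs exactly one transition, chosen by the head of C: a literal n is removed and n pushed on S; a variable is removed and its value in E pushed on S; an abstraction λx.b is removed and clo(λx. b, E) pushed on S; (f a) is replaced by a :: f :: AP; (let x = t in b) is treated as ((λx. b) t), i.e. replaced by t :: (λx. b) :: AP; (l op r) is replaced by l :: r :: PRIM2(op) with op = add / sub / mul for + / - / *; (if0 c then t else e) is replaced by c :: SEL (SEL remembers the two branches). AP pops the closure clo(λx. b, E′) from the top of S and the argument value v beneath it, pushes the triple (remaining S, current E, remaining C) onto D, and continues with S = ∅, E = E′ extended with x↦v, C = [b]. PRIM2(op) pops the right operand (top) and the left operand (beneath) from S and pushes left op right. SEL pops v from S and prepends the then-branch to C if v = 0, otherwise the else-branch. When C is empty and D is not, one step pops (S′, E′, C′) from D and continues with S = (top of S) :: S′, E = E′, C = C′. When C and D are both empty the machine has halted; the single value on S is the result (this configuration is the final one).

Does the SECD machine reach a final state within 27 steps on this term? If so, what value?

Answer: -10

Machine steps:
[0] [S=∅ | E=∅ | C=[(if0 -2 then ((λx. ((λy. x) x)) ((λq. q) 6)) else ((let v = -4 in v) - (1 * 6)))] | D=∅]
[1] [S=∅ | E=∅ | C=[-2 :: SEL] | D=∅]
[2] [S=[-2] | E=∅ | C=[SEL] | D=∅]
[3] [S=∅ | E=∅ | C=[((let v = -4 in v) - (1 * 6))] | D=∅]
[4] [S=∅ | E=∅ | C=[(let v = -4 in v) :: (1 * 6) :: PRIM2(sub)] | D=∅]
[5] [S=∅ | E=∅ | C=[-4 :: (λv. v) :: AP :: (1 * 6) :: PRIM2(sub)] | D=∅]
[6] [S=[-4] | E=∅ | C=[(λv. v) :: AP :: (1 * 6) :: PRIM2(sub)] | D=∅]
[7] [S=[clo(λv. v, ∅) :: -4] | E=∅ | C=[AP :: (1 * 6) :: PRIM2(sub)] | D=∅]
[8] [S=∅ | E={v↦-4} | C=[v] | D=[(∅, ∅, [(1 * 6) :: PRIM2(sub)])]]
[9] [S=[-4] | E={v↦-4} | C=∅ | D=[(∅, ∅, [(1 * 6) :: PRIM2(sub)])]]
[10] [S=[-4] | E=∅ | C=[(1 * 6) :: PRIM2(sub)] | D=∅]
[11] [S=[-4] | E=∅ | C=[1 :: 6 :: PRIM2(mul) :: PRIM2(sub)] | D=∅]
[12] [S=[1 :: -4] | E=∅ | C=[6 :: PRIM2(mul) :: PRIM2(sub)] | D=∅]
[13] [S=[6 :: 1 :: -4] | E=∅ | C=[PRIM2(mul) :: PRIM2(sub)] | D=∅]
[14] [S=[6 :: -4] | E=∅ | C=[PRIM2(sub)] | D=∅]
[15] [S=[-10] | E=∅ | C=∅ | D=∅]
→ final value -10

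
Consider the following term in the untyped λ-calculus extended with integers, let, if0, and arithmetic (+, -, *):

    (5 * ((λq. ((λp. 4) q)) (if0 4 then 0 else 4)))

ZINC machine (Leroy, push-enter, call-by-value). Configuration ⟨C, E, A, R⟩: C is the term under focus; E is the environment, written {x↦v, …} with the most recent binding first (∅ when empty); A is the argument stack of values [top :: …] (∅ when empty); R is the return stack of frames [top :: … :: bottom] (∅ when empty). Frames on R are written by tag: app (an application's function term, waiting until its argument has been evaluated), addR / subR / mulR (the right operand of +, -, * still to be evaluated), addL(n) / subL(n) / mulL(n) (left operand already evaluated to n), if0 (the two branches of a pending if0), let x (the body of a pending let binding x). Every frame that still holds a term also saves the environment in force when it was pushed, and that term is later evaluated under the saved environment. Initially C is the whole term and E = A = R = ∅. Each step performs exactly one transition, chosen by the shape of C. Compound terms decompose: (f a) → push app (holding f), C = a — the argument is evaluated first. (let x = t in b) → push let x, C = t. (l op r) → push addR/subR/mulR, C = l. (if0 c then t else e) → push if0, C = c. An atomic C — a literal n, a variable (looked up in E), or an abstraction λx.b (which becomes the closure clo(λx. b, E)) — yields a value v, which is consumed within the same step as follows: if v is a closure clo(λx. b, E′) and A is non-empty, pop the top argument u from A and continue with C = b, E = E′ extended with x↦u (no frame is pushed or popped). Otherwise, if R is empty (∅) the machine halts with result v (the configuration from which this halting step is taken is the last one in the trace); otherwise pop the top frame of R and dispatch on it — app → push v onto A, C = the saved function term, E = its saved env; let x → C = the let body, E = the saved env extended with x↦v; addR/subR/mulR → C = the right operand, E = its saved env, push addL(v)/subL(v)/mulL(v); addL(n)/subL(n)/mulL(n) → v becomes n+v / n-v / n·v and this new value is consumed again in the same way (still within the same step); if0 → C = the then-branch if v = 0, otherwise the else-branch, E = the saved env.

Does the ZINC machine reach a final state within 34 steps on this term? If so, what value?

Answer: 20

Machine steps:
t=0: <C=(5 * ((λq. ((λp. 4) q)) (if0 4 then 0 else 4))), E=∅, A=∅, R=∅>
t=1: <C=5, E=∅, A=∅, R=[mulR]>
t=2: <C=((λq. ((λp. 4) q)) (if0 4 then 0 else 4)), E=∅, A=∅, R=[mulL(5)]>
t=3: <C=(if0 4 then 0 else 4), E=∅, A=∅, R=[app :: mulL(5)]>
t=4: <C=4, E=∅, A=∅, R=[if0 :: app :: mulL(5)]>
t=5: <C=4, E=∅, A=∅, R=[app :: mulL(5)]>
t=6: <C=(λq. ((λp. 4) q)), E=∅, A=[4], R=[mulL(5)]>
t=7: <C=((λp. 4) q), E={q↦4}, A=∅, R=[mulL(5)]>
t=8: <C=q, E={q↦4}, A=∅, R=[app :: mulL(5)]>
t=9: <C=(λp. 4), E={q↦4}, A=[4], R=[mulL(5)]>
t=10: <C=4, E={p↦4, q↦4}, A=∅, R=[mulL(5)]>
→ final value 20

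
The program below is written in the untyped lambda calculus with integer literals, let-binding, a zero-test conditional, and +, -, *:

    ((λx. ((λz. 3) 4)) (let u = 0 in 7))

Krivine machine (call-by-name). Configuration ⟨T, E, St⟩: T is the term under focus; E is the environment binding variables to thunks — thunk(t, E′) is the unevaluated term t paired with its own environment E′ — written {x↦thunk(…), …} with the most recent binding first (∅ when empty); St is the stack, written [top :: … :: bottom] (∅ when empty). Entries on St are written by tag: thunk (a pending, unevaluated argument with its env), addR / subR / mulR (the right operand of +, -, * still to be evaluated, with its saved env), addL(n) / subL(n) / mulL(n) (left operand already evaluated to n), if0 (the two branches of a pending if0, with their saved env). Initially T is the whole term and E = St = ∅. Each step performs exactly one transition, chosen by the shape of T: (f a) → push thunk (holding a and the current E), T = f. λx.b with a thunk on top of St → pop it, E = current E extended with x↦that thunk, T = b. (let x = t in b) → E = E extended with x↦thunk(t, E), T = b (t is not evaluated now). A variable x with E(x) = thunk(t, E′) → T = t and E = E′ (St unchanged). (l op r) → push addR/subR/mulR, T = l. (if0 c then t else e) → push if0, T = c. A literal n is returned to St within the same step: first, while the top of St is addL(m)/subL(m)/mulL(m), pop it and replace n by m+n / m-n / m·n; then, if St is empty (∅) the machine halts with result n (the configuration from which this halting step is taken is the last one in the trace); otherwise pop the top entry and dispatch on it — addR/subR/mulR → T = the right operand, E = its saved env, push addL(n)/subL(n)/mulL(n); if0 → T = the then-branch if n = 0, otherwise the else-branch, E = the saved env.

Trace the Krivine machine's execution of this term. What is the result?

Answer: 3

Derivation:
step 0: ⟨T=((λx. ((λz. 3) 4)) (let u = 0 in 7)); E=∅; St=∅⟩
step 1: ⟨T=(λx. ((λz. 3) 4)); E=∅; St=[thunk]⟩
step 2: ⟨T=((λz. 3) 4); E={x↦thunk((let u = 0 in 7), ∅)}; St=∅⟩
step 3: ⟨T=(λz. 3); E={x↦thunk((let u = 0 in 7), ∅)}; St=[thunk]⟩
step 4: ⟨T=3; E={z↦thunk(4, {x↦thunk((let u = 0 in 7), ∅)}), x↦thunk((let u = 0 in 7), ∅)}; St=∅⟩
→ final value 3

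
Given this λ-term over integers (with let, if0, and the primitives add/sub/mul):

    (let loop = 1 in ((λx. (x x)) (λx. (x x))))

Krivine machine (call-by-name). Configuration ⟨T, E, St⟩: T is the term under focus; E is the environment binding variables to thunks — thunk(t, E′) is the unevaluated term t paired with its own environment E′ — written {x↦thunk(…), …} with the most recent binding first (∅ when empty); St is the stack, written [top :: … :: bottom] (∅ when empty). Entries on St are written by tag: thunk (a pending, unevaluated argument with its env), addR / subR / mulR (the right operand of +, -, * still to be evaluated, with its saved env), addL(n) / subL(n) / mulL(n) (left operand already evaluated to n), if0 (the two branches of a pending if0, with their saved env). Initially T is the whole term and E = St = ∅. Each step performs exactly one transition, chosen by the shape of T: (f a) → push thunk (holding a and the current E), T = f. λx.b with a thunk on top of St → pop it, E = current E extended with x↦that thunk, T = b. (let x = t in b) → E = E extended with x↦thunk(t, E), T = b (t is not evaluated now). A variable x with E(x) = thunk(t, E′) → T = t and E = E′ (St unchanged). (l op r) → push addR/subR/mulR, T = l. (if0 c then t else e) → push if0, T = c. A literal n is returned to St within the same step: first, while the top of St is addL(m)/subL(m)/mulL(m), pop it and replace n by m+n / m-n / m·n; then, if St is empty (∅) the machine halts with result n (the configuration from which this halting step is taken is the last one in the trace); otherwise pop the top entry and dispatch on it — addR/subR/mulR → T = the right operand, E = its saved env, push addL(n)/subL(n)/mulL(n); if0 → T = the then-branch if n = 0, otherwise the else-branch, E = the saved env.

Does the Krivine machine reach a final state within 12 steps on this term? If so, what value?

step 0: <T=(let loop = 1 in ((λx. (x x)) (λx. (x x)))), E=∅, St=∅>
step 1: <T=((λx. (x x)) (λx. (x x))), E={loop↦thunk(1, ∅)}, St=∅>
step 2: <T=(λx. (x x)), E={loop↦thunk(1, ∅)}, St=[thunk]>
step 3: <T=(x x), E={x↦thunk((λx. (x x)), {loop↦thunk(1, ∅)}), loop↦thunk(1, ∅)}, St=∅>
step 4: <T=x, E={x↦thunk((λx. (x x)), {loop↦thunk(1, ∅)}), loop↦thunk(1, ∅)}, St=[thunk]>
step 5: <T=(λx. (x x)), E={loop↦thunk(1, ∅)}, St=[thunk]>
step 6: <T=(x x), E={x↦thunk(x, {x↦thunk((λx. (x x)), {loop↦thunk(1, ∅)}), loop↦thunk(1, ∅)}), loop↦thunk(1, ∅)}, St=∅>
step 7: <T=x, E={x↦thunk(x, {x↦thunk((λx. (x x)), {loop↦thunk(1, ∅)}), loop↦thunk(1, ∅)}), loop↦thunk(1, ∅)}, St=[thunk]>
step 8: <T=x, E={x↦thunk((λx. (x x)), {loop↦thunk(1, ∅)}), loop↦thunk(1, ∅)}, St=[thunk]>
step 9: <T=(λx. (x x)), E={loop↦thunk(1, ∅)}, St=[thunk]>
step 10: <T=(x x), E={x↦thunk(x, {x↦thunk(x, {x↦thunk((λx. (x x)), {loop↦thunk(1, ∅)}), loop↦thunk(1, ∅)}), loop↦thunk(1, ∅)}), loop↦thunk(1, ∅)}, St=∅>
step 11: <T=x, E={x↦thunk(x, {x↦thunk(x, {x↦thunk((λx. (x x)), {loop↦thunk(1, ∅)}), loop↦thunk(1, ∅)}), loop↦thunk(1, ∅)}), loop↦thunk(1, ∅)}, St=[thunk]>
step 12: <T=x, E={x↦thunk(x, {x↦thunk((λx. (x x)), {loop↦thunk(1, ∅)}), loop↦thunk(1, ∅)}), loop↦thunk(1, ∅)}, St=[thunk]>
→ 12 transitions taken and the configuration is still not final: no result within 12 steps

Answer: DIVERGES (no final state within 12 steps)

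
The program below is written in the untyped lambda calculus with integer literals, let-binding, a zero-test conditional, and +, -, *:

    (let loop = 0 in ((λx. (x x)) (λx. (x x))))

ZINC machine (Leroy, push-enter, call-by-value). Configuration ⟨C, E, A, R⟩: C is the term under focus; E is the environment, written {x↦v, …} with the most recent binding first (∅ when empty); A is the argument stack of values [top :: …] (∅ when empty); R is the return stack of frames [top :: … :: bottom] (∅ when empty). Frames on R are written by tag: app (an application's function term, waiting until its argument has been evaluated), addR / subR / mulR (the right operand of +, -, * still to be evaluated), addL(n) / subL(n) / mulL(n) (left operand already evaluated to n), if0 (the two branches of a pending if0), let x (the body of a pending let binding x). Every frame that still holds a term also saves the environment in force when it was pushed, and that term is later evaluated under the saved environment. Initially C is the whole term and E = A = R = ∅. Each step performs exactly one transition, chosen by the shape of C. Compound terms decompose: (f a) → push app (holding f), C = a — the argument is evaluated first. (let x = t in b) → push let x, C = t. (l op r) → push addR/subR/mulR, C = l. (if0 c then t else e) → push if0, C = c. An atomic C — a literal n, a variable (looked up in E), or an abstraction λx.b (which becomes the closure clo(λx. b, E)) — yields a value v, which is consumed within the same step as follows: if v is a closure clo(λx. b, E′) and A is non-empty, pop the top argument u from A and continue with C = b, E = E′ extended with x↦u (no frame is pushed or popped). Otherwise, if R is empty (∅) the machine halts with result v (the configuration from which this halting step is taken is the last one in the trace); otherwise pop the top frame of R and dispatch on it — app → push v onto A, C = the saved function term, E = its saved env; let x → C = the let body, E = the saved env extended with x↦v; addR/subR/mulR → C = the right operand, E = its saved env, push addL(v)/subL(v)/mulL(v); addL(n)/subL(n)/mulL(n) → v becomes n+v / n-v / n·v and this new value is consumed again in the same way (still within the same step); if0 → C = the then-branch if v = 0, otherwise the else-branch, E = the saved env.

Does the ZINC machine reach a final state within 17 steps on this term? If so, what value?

[0] <C=(let loop = 0 in ((λx. (x x)) (λx. (x x)))), E=∅, A=∅, R=∅>
[1] <C=0, E=∅, A=∅, R=[let loop]>
[2] <C=((λx. (x x)) (λx. (x x))), E={loop↦0}, A=∅, R=∅>
[3] <C=(λx. (x x)), E={loop↦0}, A=∅, R=[app]>
[4] <C=(λx. (x x)), E={loop↦0}, A=[clo(λx. (x x), {loop↦0})], R=∅>
[5] <C=(x x), E={x↦clo(λx. (x x), {loop↦0}), loop↦0}, A=∅, R=∅>
[6] <C=x, E={x↦clo(λx. (x x), {loop↦0}), loop↦0}, A=∅, R=[app]>
[7] <C=x, E={x↦clo(λx. (x x), {loop↦0}), loop↦0}, A=[clo(λx. (x x), {loop↦0})], R=∅>
… configuration repeats with period 3 (steps 5–7 recur indefinitely) …

Answer: DIVERGES (no final state within 17 steps)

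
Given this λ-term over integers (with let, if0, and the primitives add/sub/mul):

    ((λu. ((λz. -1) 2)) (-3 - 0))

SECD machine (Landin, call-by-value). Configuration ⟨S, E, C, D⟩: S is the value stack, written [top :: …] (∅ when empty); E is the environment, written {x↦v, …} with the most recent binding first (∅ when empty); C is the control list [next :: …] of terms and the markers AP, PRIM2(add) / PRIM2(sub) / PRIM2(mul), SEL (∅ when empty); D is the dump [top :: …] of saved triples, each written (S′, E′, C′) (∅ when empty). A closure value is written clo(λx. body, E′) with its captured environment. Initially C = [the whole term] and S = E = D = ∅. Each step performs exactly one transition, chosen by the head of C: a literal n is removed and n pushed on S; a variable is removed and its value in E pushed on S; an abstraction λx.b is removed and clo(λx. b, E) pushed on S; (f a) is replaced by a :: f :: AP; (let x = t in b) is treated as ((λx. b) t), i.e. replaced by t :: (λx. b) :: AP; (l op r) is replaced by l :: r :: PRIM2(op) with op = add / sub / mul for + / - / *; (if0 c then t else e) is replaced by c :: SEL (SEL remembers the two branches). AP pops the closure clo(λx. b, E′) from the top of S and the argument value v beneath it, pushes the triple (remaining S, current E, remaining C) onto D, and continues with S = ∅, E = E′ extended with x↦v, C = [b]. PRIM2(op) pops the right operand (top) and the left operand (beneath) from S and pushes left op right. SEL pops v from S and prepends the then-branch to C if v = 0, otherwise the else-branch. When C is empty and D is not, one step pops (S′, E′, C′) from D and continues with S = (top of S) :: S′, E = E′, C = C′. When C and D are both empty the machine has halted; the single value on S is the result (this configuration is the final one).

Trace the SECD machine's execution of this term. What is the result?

Answer: -1

Execution trace:
t=0: [S=∅ | E=∅ | C=[((λu. ((λz. -1) 2)) (-3 - 0))] | D=∅]
t=1: [S=∅ | E=∅ | C=[(-3 - 0) :: (λu. ((λz. -1) 2)) :: AP] | D=∅]
t=2: [S=∅ | E=∅ | C=[-3 :: 0 :: PRIM2(sub) :: (λu. ((λz. -1) 2)) :: AP] | D=∅]
t=3: [S=[-3] | E=∅ | C=[0 :: PRIM2(sub) :: (λu. ((λz. -1) 2)) :: AP] | D=∅]
t=4: [S=[0 :: -3] | E=∅ | C=[PRIM2(sub) :: (λu. ((λz. -1) 2)) :: AP] | D=∅]
t=5: [S=[-3] | E=∅ | C=[(λu. ((λz. -1) 2)) :: AP] | D=∅]
t=6: [S=[clo(λu. ((λz. -1) 2), ∅) :: -3] | E=∅ | C=[AP] | D=∅]
t=7: [S=∅ | E={u↦-3} | C=[((λz. -1) 2)] | D=[(∅, ∅, ∅)]]
t=8: [S=∅ | E={u↦-3} | C=[2 :: (λz. -1) :: AP] | D=[(∅, ∅, ∅)]]
t=9: [S=[2] | E={u↦-3} | C=[(λz. -1) :: AP] | D=[(∅, ∅, ∅)]]
t=10: [S=[clo(λz. -1, {u↦-3}) :: 2] | E={u↦-3} | C=[AP] | D=[(∅, ∅, ∅)]]
t=11: [S=∅ | E={z↦2, u↦-3} | C=[-1] | D=[(∅, {u↦-3}, ∅) :: (∅, ∅, ∅)]]
t=12: [S=[-1] | E={z↦2, u↦-3} | C=∅ | D=[(∅, {u↦-3}, ∅) :: (∅, ∅, ∅)]]
t=13: [S=[-1] | E={u↦-3} | C=∅ | D=[(∅, ∅, ∅)]]
t=14: [S=[-1] | E=∅ | C=∅ | D=∅]
→ final value -1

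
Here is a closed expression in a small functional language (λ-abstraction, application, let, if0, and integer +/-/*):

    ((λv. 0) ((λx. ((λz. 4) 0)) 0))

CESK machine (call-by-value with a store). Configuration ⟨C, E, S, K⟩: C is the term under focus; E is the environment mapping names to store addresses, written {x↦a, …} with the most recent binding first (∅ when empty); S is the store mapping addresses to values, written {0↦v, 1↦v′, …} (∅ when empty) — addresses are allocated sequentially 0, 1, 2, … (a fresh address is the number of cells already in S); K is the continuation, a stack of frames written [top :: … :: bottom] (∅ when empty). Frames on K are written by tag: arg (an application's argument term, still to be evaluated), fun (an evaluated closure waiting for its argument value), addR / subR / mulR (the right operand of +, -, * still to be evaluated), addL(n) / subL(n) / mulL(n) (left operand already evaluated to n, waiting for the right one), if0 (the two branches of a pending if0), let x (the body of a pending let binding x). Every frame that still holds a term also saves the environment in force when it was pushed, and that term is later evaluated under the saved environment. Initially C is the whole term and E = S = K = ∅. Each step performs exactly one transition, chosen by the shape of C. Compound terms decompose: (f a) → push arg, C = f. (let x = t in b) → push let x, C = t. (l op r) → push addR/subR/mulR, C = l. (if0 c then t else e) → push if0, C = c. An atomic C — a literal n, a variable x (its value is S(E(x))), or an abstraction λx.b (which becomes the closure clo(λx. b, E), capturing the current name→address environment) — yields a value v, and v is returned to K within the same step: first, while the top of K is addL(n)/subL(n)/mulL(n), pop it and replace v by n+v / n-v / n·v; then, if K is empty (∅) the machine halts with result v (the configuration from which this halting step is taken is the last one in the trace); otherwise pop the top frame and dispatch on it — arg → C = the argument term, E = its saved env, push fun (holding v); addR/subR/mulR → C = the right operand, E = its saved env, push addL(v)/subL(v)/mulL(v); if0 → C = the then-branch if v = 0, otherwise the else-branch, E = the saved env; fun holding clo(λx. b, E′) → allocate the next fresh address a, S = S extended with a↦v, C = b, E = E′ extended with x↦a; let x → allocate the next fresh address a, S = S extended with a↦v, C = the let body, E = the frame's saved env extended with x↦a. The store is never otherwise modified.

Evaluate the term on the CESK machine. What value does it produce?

Answer: 0

Machine steps:
0. <C=((λv. 0) ((λx. ((λz. 4) 0)) 0)), E=∅, S=∅, K=∅>
1. <C=(λv. 0), E=∅, S=∅, K=[arg]>
2. <C=((λx. ((λz. 4) 0)) 0), E=∅, S=∅, K=[fun]>
3. <C=(λx. ((λz. 4) 0)), E=∅, S=∅, K=[arg :: fun]>
4. <C=0, E=∅, S=∅, K=[fun :: fun]>
5. <C=((λz. 4) 0), E={x↦0}, S={0↦0}, K=[fun]>
6. <C=(λz. 4), E={x↦0}, S={0↦0}, K=[arg :: fun]>
7. <C=0, E={x↦0}, S={0↦0}, K=[fun :: fun]>
8. <C=4, E={z↦1, x↦0}, S={0↦0, 1↦0}, K=[fun]>
9. <C=0, E={v↦2}, S={0↦0, 1↦0, 2↦4}, K=∅>
→ final value 0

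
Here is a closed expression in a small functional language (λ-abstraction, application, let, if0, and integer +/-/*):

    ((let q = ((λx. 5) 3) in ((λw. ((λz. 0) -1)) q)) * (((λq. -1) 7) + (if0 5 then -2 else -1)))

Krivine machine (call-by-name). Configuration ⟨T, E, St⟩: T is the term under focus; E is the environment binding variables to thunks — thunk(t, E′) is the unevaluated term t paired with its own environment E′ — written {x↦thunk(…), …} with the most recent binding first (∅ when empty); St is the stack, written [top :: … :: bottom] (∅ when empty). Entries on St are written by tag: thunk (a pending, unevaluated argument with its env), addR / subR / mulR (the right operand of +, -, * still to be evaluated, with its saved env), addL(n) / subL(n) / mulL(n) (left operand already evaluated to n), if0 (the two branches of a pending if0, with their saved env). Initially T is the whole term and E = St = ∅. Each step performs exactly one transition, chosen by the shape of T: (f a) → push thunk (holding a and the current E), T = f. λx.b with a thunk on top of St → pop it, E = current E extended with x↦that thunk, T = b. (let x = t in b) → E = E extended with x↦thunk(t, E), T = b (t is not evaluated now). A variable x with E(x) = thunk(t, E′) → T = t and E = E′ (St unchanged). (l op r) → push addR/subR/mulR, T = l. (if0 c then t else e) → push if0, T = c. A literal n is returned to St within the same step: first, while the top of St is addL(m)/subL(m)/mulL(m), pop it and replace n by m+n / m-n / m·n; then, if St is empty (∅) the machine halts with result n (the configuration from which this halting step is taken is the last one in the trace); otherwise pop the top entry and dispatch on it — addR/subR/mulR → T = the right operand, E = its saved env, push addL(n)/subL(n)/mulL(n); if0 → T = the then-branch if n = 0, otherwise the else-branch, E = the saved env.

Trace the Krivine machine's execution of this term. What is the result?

step 0: ⟨T=((let q = ((λx. 5) 3) in ((λw. ((λz. 0) -1)) q)) * (((λq. -1) 7) + (if0 5 then -2 else -1))); E=∅; St=∅⟩
step 1: ⟨T=(let q = ((λx. 5) 3) in ((λw. ((λz. 0) -1)) q)); E=∅; St=[mulR]⟩
step 2: ⟨T=((λw. ((λz. 0) -1)) q); E={q↦thunk(((λx. 5) 3), ∅)}; St=[mulR]⟩
step 3: ⟨T=(λw. ((λz. 0) -1)); E={q↦thunk(((λx. 5) 3), ∅)}; St=[thunk :: mulR]⟩
step 4: ⟨T=((λz. 0) -1); E={w↦thunk(q, {q↦thunk(((λx. 5) 3), ∅)}), q↦thunk(((λx. 5) 3), ∅)}; St=[mulR]⟩
step 5: ⟨T=(λz. 0); E={w↦thunk(q, {q↦thunk(((λx. 5) 3), ∅)}), q↦thunk(((λx. 5) 3), ∅)}; St=[thunk :: mulR]⟩
step 6: ⟨T=0; E={z↦thunk(-1, {w↦thunk(q, {q↦thunk(((λx. 5) 3), ∅)}), q↦thunk(((λx. 5) 3), ∅)}), w↦thunk(q, {q↦thunk(((λx. 5) 3), ∅)}), q↦thunk(((λx. 5) 3), ∅)}; St=[mulR]⟩
step 7: ⟨T=(((λq. -1) 7) + (if0 5 then -2 else -1)); E=∅; St=[mulL(0)]⟩
step 8: ⟨T=((λq. -1) 7); E=∅; St=[addR :: mulL(0)]⟩
step 9: ⟨T=(λq. -1); E=∅; St=[thunk :: addR :: mulL(0)]⟩
step 10: ⟨T=-1; E={q↦thunk(7, ∅)}; St=[addR :: mulL(0)]⟩
step 11: ⟨T=(if0 5 then -2 else -1); E=∅; St=[addL(-1) :: mulL(0)]⟩
step 12: ⟨T=5; E=∅; St=[if0 :: addL(-1) :: mulL(0)]⟩
step 13: ⟨T=-1; E=∅; St=[addL(-1) :: mulL(0)]⟩
→ final value 0

Answer: 0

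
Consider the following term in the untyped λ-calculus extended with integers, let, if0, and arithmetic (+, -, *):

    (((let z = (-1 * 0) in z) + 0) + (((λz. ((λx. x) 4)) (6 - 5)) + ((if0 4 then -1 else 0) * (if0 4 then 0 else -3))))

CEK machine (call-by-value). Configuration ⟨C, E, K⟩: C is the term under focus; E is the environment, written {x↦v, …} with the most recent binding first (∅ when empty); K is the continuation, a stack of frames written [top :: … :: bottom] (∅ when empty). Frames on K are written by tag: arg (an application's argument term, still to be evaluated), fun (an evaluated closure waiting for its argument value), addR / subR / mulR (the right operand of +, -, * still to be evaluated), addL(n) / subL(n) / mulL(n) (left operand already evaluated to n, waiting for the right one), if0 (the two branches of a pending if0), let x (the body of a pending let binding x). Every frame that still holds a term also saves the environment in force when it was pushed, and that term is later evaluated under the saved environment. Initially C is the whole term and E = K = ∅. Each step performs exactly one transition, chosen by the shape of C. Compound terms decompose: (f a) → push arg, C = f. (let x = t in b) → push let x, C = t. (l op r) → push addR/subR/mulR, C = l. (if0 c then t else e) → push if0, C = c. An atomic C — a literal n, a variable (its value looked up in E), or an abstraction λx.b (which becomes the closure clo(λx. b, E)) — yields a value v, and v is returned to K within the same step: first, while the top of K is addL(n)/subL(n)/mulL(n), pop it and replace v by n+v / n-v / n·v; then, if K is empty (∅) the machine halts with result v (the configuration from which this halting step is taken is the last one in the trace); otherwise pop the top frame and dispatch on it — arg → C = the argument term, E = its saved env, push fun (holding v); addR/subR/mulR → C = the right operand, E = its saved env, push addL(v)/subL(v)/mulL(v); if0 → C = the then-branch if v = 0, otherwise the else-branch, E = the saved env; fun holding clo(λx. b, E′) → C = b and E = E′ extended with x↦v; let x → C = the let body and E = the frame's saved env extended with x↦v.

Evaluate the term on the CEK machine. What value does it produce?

Answer: 4

Execution trace:
step 0: <C=(((let z = (-1 * 0) in z) + 0) + (((λz. ((λx. x) 4)) (6 - 5)) + ((if0 4 then -1 else 0) * (if0 4 then 0 else -3)))), E=∅, K=∅>
step 1: <C=((let z = (-1 * 0) in z) + 0), E=∅, K=[addR]>
step 2: <C=(let z = (-1 * 0) in z), E=∅, K=[addR :: addR]>
step 3: <C=(-1 * 0), E=∅, K=[let z :: addR :: addR]>
step 4: <C=-1, E=∅, K=[mulR :: let z :: addR :: addR]>
step 5: <C=0, E=∅, K=[mulL(-1) :: let z :: addR :: addR]>
step 6: <C=z, E={z↦0}, K=[addR :: addR]>
step 7: <C=0, E=∅, K=[addL(0) :: addR]>
step 8: <C=(((λz. ((λx. x) 4)) (6 - 5)) + ((if0 4 then -1 else 0) * (if0 4 then 0 else -3))), E=∅, K=[addL(0)]>
step 9: <C=((λz. ((λx. x) 4)) (6 - 5)), E=∅, K=[addR :: addL(0)]>
step 10: <C=(λz. ((λx. x) 4)), E=∅, K=[arg :: addR :: addL(0)]>
step 11: <C=(6 - 5), E=∅, K=[fun :: addR :: addL(0)]>
step 12: <C=6, E=∅, K=[subR :: fun :: addR :: addL(0)]>
step 13: <C=5, E=∅, K=[subL(6) :: fun :: addR :: addL(0)]>
step 14: <C=((λx. x) 4), E={z↦1}, K=[addR :: addL(0)]>
step 15: <C=(λx. x), E={z↦1}, K=[arg :: addR :: addL(0)]>
step 16: <C=4, E={z↦1}, K=[fun :: addR :: addL(0)]>
step 17: <C=x, E={x↦4, z↦1}, K=[addR :: addL(0)]>
step 18: <C=((if0 4 then -1 else 0) * (if0 4 then 0 else -3)), E=∅, K=[addL(4) :: addL(0)]>
step 19: <C=(if0 4 then -1 else 0), E=∅, K=[mulR :: addL(4) :: addL(0)]>
step 20: <C=4, E=∅, K=[if0 :: mulR :: addL(4) :: addL(0)]>
step 21: <C=0, E=∅, K=[mulR :: addL(4) :: addL(0)]>
step 22: <C=(if0 4 then 0 else -3), E=∅, K=[mulL(0) :: addL(4) :: addL(0)]>
step 23: <C=4, E=∅, K=[if0 :: mulL(0) :: addL(4) :: addL(0)]>
step 24: <C=-3, E=∅, K=[mulL(0) :: addL(4) :: addL(0)]>
→ final value 4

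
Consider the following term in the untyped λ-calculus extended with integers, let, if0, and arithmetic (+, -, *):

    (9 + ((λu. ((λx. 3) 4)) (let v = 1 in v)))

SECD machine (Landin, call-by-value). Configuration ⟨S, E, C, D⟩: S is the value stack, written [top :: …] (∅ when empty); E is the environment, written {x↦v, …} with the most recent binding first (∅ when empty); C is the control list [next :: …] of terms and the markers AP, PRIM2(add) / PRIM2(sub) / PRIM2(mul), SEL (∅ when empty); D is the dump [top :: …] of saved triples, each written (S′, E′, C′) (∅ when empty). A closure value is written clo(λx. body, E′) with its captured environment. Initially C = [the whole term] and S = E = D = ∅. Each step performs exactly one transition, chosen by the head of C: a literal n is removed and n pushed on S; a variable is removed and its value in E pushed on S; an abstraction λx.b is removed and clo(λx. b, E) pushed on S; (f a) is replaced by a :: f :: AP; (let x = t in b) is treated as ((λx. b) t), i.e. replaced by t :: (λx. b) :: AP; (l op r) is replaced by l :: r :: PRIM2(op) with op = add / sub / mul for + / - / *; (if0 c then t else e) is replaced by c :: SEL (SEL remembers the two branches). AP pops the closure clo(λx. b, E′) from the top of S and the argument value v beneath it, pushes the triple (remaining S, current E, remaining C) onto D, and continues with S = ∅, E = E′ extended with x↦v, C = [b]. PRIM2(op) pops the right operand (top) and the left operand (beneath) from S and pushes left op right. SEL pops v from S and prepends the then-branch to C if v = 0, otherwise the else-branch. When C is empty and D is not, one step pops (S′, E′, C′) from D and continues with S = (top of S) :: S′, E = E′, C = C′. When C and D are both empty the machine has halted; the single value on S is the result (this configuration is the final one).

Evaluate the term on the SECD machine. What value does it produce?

step 0: ⟨S=∅; E=∅; C=[(9 + ((λu. ((λx. 3) 4)) (let v = 1 in v)))]; D=∅⟩
step 1: ⟨S=∅; E=∅; C=[9 :: ((λu. ((λx. 3) 4)) (let v = 1 in v)) :: PRIM2(add)]; D=∅⟩
step 2: ⟨S=[9]; E=∅; C=[((λu. ((λx. 3) 4)) (let v = 1 in v)) :: PRIM2(add)]; D=∅⟩
step 3: ⟨S=[9]; E=∅; C=[(let v = 1 in v) :: (λu. ((λx. 3) 4)) :: AP :: PRIM2(add)]; D=∅⟩
step 4: ⟨S=[9]; E=∅; C=[1 :: (λv. v) :: AP :: (λu. ((λx. 3) 4)) :: AP :: PRIM2(add)]; D=∅⟩
step 5: ⟨S=[1 :: 9]; E=∅; C=[(λv. v) :: AP :: (λu. ((λx. 3) 4)) :: AP :: PRIM2(add)]; D=∅⟩
step 6: ⟨S=[clo(λv. v, ∅) :: 1 :: 9]; E=∅; C=[AP :: (λu. ((λx. 3) 4)) :: AP :: PRIM2(add)]; D=∅⟩
step 7: ⟨S=∅; E={v↦1}; C=[v]; D=[([9], ∅, [(λu. ((λx. 3) 4)) :: AP :: PRIM2(add)])]⟩
step 8: ⟨S=[1]; E={v↦1}; C=∅; D=[([9], ∅, [(λu. ((λx. 3) 4)) :: AP :: PRIM2(add)])]⟩
step 9: ⟨S=[1 :: 9]; E=∅; C=[(λu. ((λx. 3) 4)) :: AP :: PRIM2(add)]; D=∅⟩
step 10: ⟨S=[clo(λu. ((λx. 3) 4), ∅) :: 1 :: 9]; E=∅; C=[AP :: PRIM2(add)]; D=∅⟩
step 11: ⟨S=∅; E={u↦1}; C=[((λx. 3) 4)]; D=[([9], ∅, [PRIM2(add)])]⟩
step 12: ⟨S=∅; E={u↦1}; C=[4 :: (λx. 3) :: AP]; D=[([9], ∅, [PRIM2(add)])]⟩
step 13: ⟨S=[4]; E={u↦1}; C=[(λx. 3) :: AP]; D=[([9], ∅, [PRIM2(add)])]⟩
step 14: ⟨S=[clo(λx. 3, {u↦1}) :: 4]; E={u↦1}; C=[AP]; D=[([9], ∅, [PRIM2(add)])]⟩
step 15: ⟨S=∅; E={x↦4, u↦1}; C=[3]; D=[(∅, {u↦1}, ∅) :: ([9], ∅, [PRIM2(add)])]⟩
step 16: ⟨S=[3]; E={x↦4, u↦1}; C=∅; D=[(∅, {u↦1}, ∅) :: ([9], ∅, [PRIM2(add)])]⟩
step 17: ⟨S=[3]; E={u↦1}; C=∅; D=[([9], ∅, [PRIM2(add)])]⟩
step 18: ⟨S=[3 :: 9]; E=∅; C=[PRIM2(add)]; D=∅⟩
step 19: ⟨S=[12]; E=∅; C=∅; D=∅⟩
→ final value 12

Answer: 12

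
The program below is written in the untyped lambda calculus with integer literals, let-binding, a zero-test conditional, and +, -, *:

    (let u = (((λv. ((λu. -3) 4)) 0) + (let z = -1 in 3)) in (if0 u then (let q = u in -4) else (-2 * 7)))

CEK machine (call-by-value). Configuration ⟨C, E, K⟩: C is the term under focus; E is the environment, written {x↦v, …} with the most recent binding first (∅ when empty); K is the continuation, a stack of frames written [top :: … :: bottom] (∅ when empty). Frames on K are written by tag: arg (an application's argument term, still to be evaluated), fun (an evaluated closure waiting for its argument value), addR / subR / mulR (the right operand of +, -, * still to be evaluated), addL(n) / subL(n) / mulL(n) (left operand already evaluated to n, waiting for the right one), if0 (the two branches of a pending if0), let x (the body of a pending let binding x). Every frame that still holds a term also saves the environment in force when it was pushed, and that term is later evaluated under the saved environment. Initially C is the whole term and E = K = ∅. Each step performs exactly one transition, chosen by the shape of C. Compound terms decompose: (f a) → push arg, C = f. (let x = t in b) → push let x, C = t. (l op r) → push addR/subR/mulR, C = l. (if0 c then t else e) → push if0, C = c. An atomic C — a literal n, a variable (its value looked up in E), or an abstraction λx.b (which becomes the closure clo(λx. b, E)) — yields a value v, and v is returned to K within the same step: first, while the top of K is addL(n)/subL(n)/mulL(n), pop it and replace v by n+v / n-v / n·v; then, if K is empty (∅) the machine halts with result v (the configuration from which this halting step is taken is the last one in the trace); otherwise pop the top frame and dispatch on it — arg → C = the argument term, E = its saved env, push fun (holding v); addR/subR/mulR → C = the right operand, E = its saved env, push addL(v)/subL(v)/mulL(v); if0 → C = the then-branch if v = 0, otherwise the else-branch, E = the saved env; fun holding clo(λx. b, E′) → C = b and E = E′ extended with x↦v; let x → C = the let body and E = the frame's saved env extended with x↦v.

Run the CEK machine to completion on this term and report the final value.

[0] [C=(let u = (((λv. ((λu. -3) 4)) 0) + (let z = -1 in 3)) in (if0 u then (let q = u in -4) else (-2 * 7))) | E=∅ | K=∅]
[1] [C=(((λv. ((λu. -3) 4)) 0) + (let z = -1 in 3)) | E=∅ | K=[let u]]
[2] [C=((λv. ((λu. -3) 4)) 0) | E=∅ | K=[addR :: let u]]
[3] [C=(λv. ((λu. -3) 4)) | E=∅ | K=[arg :: addR :: let u]]
[4] [C=0 | E=∅ | K=[fun :: addR :: let u]]
[5] [C=((λu. -3) 4) | E={v↦0} | K=[addR :: let u]]
[6] [C=(λu. -3) | E={v↦0} | K=[arg :: addR :: let u]]
[7] [C=4 | E={v↦0} | K=[fun :: addR :: let u]]
[8] [C=-3 | E={u↦4, v↦0} | K=[addR :: let u]]
[9] [C=(let z = -1 in 3) | E=∅ | K=[addL(-3) :: let u]]
[10] [C=-1 | E=∅ | K=[let z :: addL(-3) :: let u]]
[11] [C=3 | E={z↦-1} | K=[addL(-3) :: let u]]
[12] [C=(if0 u then (let q = u in -4) else (-2 * 7)) | E={u↦0} | K=∅]
[13] [C=u | E={u↦0} | K=[if0]]
[14] [C=(let q = u in -4) | E={u↦0} | K=∅]
[15] [C=u | E={u↦0} | K=[let q]]
[16] [C=-4 | E={q↦0, u↦0} | K=∅]
→ final value -4

Answer: -4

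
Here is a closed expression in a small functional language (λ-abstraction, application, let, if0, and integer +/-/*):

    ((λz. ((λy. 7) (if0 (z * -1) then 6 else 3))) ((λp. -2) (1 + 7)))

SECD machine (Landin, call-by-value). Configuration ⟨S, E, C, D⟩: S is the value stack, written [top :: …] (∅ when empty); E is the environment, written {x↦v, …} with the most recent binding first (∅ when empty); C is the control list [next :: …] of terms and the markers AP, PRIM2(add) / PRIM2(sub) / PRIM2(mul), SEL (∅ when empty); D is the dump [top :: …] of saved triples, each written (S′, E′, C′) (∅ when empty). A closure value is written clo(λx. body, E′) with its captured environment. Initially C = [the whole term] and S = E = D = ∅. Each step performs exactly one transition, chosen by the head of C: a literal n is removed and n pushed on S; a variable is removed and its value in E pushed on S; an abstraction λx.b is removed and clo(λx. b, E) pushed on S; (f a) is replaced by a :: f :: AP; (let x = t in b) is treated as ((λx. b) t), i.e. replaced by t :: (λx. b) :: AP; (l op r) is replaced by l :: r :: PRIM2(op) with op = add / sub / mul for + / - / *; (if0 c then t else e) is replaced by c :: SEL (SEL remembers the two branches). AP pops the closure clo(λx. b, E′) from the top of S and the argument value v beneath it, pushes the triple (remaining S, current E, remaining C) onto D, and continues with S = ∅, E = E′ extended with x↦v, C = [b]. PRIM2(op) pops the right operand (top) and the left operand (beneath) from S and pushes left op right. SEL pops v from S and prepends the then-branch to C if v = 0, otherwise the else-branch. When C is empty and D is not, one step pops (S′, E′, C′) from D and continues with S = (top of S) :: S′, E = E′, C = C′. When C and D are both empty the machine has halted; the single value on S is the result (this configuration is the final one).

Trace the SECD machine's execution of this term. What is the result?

0. <S=∅, E=∅, C=[((λz. ((λy. 7) (if0 (z * -1) then 6 else 3))) ((λp. -2) (1 + 7)))], D=∅>
1. <S=∅, E=∅, C=[((λp. -2) (1 + 7)) :: (λz. ((λy. 7) (if0 (z * -1) then 6 else 3))) :: AP], D=∅>
2. <S=∅, E=∅, C=[(1 + 7) :: (λp. -2) :: AP :: (λz. ((λy. 7) (if0 (z * -1) then 6 else 3))) :: AP], D=∅>
3. <S=∅, E=∅, C=[1 :: 7 :: PRIM2(add) :: (λp. -2) :: AP :: (λz. ((λy. 7) (if0 (z * -1) then 6 else 3))) :: AP], D=∅>
4. <S=[1], E=∅, C=[7 :: PRIM2(add) :: (λp. -2) :: AP :: (λz. ((λy. 7) (if0 (z * -1) then 6 else 3))) :: AP], D=∅>
5. <S=[7 :: 1], E=∅, C=[PRIM2(add) :: (λp. -2) :: AP :: (λz. ((λy. 7) (if0 (z * -1) then 6 else 3))) :: AP], D=∅>
6. <S=[8], E=∅, C=[(λp. -2) :: AP :: (λz. ((λy. 7) (if0 (z * -1) then 6 else 3))) :: AP], D=∅>
7. <S=[clo(λp. -2, ∅) :: 8], E=∅, C=[AP :: (λz. ((λy. 7) (if0 (z * -1) then 6 else 3))) :: AP], D=∅>
8. <S=∅, E={p↦8}, C=[-2], D=[(∅, ∅, [(λz. ((λy. 7) (if0 (z * -1) then 6 else 3))) :: AP])]>
9. <S=[-2], E={p↦8}, C=∅, D=[(∅, ∅, [(λz. ((λy. 7) (if0 (z * -1) then 6 else 3))) :: AP])]>
10. <S=[-2], E=∅, C=[(λz. ((λy. 7) (if0 (z * -1) then 6 else 3))) :: AP], D=∅>
11. <S=[clo(λz. ((λy. 7) (if0 (z * -1) then 6 else 3)), ∅) :: -2], E=∅, C=[AP], D=∅>
12. <S=∅, E={z↦-2}, C=[((λy. 7) (if0 (z * -1) then 6 else 3))], D=[(∅, ∅, ∅)]>
13. <S=∅, E={z↦-2}, C=[(if0 (z * -1) then 6 else 3) :: (λy. 7) :: AP], D=[(∅, ∅, ∅)]>
14. <S=∅, E={z↦-2}, C=[(z * -1) :: SEL :: (λy. 7) :: AP], D=[(∅, ∅, ∅)]>
15. <S=∅, E={z↦-2}, C=[z :: -1 :: PRIM2(mul) :: SEL :: (λy. 7) :: AP], D=[(∅, ∅, ∅)]>
16. <S=[-2], E={z↦-2}, C=[-1 :: PRIM2(mul) :: SEL :: (λy. 7) :: AP], D=[(∅, ∅, ∅)]>
17. <S=[-1 :: -2], E={z↦-2}, C=[PRIM2(mul) :: SEL :: (λy. 7) :: AP], D=[(∅, ∅, ∅)]>
18. <S=[2], E={z↦-2}, C=[SEL :: (λy. 7) :: AP], D=[(∅, ∅, ∅)]>
19. <S=∅, E={z↦-2}, C=[3 :: (λy. 7) :: AP], D=[(∅, ∅, ∅)]>
20. <S=[3], E={z↦-2}, C=[(λy. 7) :: AP], D=[(∅, ∅, ∅)]>
21. <S=[clo(λy. 7, {z↦-2}) :: 3], E={z↦-2}, C=[AP], D=[(∅, ∅, ∅)]>
22. <S=∅, E={y↦3, z↦-2}, C=[7], D=[(∅, {z↦-2}, ∅) :: (∅, ∅, ∅)]>
23. <S=[7], E={y↦3, z↦-2}, C=∅, D=[(∅, {z↦-2}, ∅) :: (∅, ∅, ∅)]>
24. <S=[7], E={z↦-2}, C=∅, D=[(∅, ∅, ∅)]>
25. <S=[7], E=∅, C=∅, D=∅>
→ final value 7

Answer: 7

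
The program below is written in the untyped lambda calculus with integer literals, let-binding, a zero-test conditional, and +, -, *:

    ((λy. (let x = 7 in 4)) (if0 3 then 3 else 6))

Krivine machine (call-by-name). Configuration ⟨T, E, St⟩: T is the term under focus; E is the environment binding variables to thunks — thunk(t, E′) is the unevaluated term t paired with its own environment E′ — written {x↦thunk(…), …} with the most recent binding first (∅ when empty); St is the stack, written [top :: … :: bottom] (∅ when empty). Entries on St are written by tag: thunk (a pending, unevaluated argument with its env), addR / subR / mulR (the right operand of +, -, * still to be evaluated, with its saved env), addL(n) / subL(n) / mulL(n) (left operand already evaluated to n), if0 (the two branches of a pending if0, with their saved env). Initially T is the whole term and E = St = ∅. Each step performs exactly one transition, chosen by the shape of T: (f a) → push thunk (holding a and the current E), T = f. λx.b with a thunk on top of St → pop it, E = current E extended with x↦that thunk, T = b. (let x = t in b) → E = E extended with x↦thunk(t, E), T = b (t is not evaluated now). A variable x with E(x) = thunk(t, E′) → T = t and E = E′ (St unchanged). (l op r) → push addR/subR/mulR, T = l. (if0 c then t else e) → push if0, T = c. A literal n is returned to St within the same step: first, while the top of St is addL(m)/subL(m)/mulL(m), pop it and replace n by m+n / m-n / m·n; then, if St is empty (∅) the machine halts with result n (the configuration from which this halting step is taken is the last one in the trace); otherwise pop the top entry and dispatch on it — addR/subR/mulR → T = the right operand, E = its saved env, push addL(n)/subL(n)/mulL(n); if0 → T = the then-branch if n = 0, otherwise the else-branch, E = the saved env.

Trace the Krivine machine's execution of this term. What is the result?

Answer: 4

Machine steps:
t=0: <T=((λy. (let x = 7 in 4)) (if0 3 then 3 else 6)), E=∅, St=∅>
t=1: <T=(λy. (let x = 7 in 4)), E=∅, St=[thunk]>
t=2: <T=(let x = 7 in 4), E={y↦thunk((if0 3 then 3 else 6), ∅)}, St=∅>
t=3: <T=4, E={x↦thunk(7, {y↦thunk((if0 3 then 3 else 6), ∅)}), y↦thunk((if0 3 then 3 else 6), ∅)}, St=∅>
→ final value 4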